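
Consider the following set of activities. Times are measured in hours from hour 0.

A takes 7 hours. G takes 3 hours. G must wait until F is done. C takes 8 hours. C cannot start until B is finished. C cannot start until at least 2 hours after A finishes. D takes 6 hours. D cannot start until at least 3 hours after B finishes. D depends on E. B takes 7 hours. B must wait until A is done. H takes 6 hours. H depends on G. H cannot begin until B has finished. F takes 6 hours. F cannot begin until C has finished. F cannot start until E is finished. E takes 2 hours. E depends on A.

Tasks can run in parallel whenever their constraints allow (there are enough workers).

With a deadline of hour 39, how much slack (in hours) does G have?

2

Nothing blocks A, so it runs from hour 0 to hour 7.
E waits on A (finishes hour 7), so it starts at hour 7 and finishes at 7 + 2 = hour 9.
B waits on A (finishes hour 7), so it starts at hour 7 and finishes at 7 + 7 = hour 14.
C cannot start until B (finishes hour 14); A (finishes hour 7, plus 2-hour gap → hour 9). The controlling bound is hour 14, so C finishes at 14 + 8 = hour 22.
F cannot start until C (finishes hour 22); E (finishes hour 9). The controlling bound is hour 22, so F finishes at 22 + 6 = hour 28.
G cannot begin until F (finishes hour 28). It runs from hour 28 to 28 + 3 = hour 31.

Working backward from the deadline:
Nothing follows H; the deadline of hour 39 is its only limit. It must start by 39 − 6 = hour 33.
G feeds into H (must start by hour 33); so G must finish by hour 33 and therefore start by hour 30.
So G can start as early as hour 28 and as late as hour 30, giving 30 − 28 = 2 hours of slack.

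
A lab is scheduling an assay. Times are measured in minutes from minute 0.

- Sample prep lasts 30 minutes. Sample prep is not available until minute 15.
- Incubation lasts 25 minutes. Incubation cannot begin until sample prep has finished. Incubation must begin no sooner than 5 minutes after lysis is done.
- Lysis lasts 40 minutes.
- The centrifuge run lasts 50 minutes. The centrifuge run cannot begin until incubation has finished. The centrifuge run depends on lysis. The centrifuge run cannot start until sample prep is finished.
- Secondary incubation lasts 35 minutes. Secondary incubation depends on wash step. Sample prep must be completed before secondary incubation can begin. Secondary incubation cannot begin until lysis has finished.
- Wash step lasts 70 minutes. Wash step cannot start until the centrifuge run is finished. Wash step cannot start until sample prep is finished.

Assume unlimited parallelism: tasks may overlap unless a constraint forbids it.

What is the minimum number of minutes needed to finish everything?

Lysis has no prerequisites, so it starts at minute 0 and finishes at minute 40.
Sample prep waits on its own release at minute 15, so it starts at minute 15 and finishes at 15 + 30 = minute 45.
For incubation: sample prep (finishes minute 45); lysis (finishes minute 40, plus 5-minute gap → minute 45). Taking the maximum gives a start of minute 45, and it finishes at 45 + 25 = minute 70.
The centrifuge run cannot start until incubation (finishes minute 70); lysis (finishes minute 40); sample prep (finishes minute 45). The controlling bound is minute 70, so the centrifuge run finishes at 70 + 50 = minute 120.
For wash step: the centrifuge run (finishes minute 120); sample prep (finishes minute 45). Taking the maximum gives a start of minute 120, and it finishes at 120 + 70 = minute 190.
Secondary incubation cannot start until wash step (finishes minute 190); sample prep (finishes minute 45); lysis (finishes minute 40). The controlling bound is minute 190, so secondary incubation finishes at 190 + 35 = minute 225.
All tasks are finished once the last one completes. Finish times: Sample prep at 45, Lysis at 40, Incubation at 70, The centrifuge run at 120, Wash step at 190, Secondary incubation at 225. The latest is minute 225.

225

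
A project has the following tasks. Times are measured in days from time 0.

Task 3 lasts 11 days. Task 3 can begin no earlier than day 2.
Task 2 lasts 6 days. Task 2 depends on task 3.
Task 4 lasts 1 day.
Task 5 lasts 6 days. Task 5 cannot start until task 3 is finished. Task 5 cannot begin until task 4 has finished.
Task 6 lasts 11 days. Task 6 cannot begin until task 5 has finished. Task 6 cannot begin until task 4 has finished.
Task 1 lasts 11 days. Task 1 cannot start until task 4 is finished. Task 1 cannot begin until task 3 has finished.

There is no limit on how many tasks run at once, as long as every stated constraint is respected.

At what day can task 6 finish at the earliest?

Task 4 has no prerequisites, so it starts at day 0 and finishes at day 1.
After its own release at day 2, task 3 can start at day 2 and finishes at day 13.
Task 5 has to wait for task 3 (finishes day 13); task 4 (finishes day 1). The latest of these is day 13, so task 5 runs day 13 to 13 + 6 = day 19.
Task 6 needs all of task 5 (finishes day 19); task 4 (finishes day 1). That puts its earliest start at day 19; it finishes at 19 + 11 = day 30.

30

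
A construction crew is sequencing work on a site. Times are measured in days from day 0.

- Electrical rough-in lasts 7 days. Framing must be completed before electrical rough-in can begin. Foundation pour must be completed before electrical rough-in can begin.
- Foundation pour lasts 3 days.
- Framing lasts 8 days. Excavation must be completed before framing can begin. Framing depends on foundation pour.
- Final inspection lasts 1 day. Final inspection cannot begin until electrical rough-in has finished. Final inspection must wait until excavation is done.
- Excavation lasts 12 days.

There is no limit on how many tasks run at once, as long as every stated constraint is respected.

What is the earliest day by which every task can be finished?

28

Nothing blocks foundation pour, so it runs from day 0 to day 3.
Excavation can start immediately at day 0; it finishes at day 12.
Framing cannot start until excavation (finishes day 12); foundation pour (finishes day 3). The controlling bound is day 12, so framing finishes at 12 + 8 = day 20.
Electrical rough-in cannot start until framing (finishes day 20); foundation pour (finishes day 3). The controlling bound is day 20, so electrical rough-in finishes at 20 + 7 = day 27.
For final inspection: electrical rough-in (finishes day 27); excavation (finishes day 12). Taking the maximum gives a start of day 27, and it finishes at 27 + 1 = day 28.
All tasks are finished once the last one completes. Finish times: Excavation at 12, Foundation pour at 3, Framing at 20, Electrical rough-in at 27, Final inspection at 28. The latest is day 28.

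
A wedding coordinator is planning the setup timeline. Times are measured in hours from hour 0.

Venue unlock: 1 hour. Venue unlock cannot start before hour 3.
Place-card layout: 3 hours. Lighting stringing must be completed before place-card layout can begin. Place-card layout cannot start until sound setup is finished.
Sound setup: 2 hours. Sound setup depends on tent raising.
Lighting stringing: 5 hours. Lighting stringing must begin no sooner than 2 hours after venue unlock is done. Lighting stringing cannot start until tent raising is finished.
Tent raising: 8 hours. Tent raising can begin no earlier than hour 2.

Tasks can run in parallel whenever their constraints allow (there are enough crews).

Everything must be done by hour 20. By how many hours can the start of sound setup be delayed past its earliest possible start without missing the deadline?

5

After its own release at hour 2, tent raising can start at hour 2 and finishes at hour 10.
Sound setup waits on tent raising (finishes hour 10), so it starts at hour 10 and finishes at 10 + 2 = hour 12.

Working backward from the deadline:
Nothing follows place-card layout; the deadline of hour 20 is its only limit. It must start by 20 − 3 = hour 17.
Sound setup has to be done before place-card layout (must start by hour 17). That means finishing by hour 17, i.e. starting by 17 − 2 = hour 15.
So sound setup can start as early as hour 10 and as late as hour 15, giving 15 − 10 = 5 hours of slack.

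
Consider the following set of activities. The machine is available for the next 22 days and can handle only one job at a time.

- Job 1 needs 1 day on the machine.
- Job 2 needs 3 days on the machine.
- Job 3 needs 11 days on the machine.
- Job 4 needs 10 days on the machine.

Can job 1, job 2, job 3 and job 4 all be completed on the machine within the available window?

No

Running back to back, the jobs need 1 + 3 + 11 + 10 = 25 days on the machine.
Since 25 > 22, they cannot all fit.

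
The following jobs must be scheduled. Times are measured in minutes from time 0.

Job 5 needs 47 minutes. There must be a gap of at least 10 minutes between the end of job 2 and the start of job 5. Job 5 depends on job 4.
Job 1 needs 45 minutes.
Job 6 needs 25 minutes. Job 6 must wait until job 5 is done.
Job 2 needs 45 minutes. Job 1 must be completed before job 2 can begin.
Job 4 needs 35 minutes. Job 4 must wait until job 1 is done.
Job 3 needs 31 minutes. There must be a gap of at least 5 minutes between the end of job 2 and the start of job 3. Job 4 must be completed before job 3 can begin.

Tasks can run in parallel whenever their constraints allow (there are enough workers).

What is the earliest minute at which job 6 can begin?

Nothing blocks job 1, so it runs from minute 0 to minute 45.
After job 1 (finishes minute 45), job 4 can start at minute 45 and finishes at minute 80.
After job 1 (finishes minute 45), job 2 can start at minute 45 and finishes at minute 90.
Job 5 cannot start until job 2 (finishes minute 90, plus 10-minute gap → minute 100); job 4 (finishes minute 80). The controlling bound is minute 100, so job 5 finishes at 100 + 47 = minute 147.
Job 6 waits on job 5 (finishes minute 147), so the earliest it can start is minute 147.

147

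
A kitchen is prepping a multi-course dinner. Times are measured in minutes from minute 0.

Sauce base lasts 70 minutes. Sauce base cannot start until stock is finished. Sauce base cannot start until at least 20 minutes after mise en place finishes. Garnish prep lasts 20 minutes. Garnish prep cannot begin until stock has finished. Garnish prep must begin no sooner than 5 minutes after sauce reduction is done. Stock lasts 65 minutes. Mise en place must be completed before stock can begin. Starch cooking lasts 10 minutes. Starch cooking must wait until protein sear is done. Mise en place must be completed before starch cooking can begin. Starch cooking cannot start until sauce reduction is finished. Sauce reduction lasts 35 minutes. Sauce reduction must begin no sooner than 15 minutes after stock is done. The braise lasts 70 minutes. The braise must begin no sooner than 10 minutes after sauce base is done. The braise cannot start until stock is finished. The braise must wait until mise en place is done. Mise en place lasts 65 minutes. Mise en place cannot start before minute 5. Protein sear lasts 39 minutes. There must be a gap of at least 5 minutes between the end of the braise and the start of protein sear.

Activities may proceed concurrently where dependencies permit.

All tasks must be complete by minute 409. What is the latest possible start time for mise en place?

Starch cooking has no dependents, so it just needs to finish by minute 409. Starting by 409 − 10 = minute 399 achieves that.
Protein sear has to be done before starch cooking (must start by minute 399). That means finishing by minute 399, i.e. starting by 399 − 39 = minute 360.
The braise must finish before protein sear (must start by minute 360, minus 5-minute gap → minute 355). With a 70-minute duration, the braise must start by 355 − 70 = minute 285.
Sauce base feeds into the braise (must start by minute 285, minus 10-minute gap → minute 275); so sauce base must finish by minute 275 and therefore start by minute 205.
Nothing follows garnish prep; the deadline of minute 409 is its only limit. It must start by 409 − 20 = minute 389.
For sauce reduction: starch cooking (must start by minute 399); garnish prep (must start by minute 389, minus 5-minute gap → minute 384). The most restrictive is minute 384; with a 35-minute duration, sauce reduction must start by minute 349.
Stock must finish in time for sauce base (must start by minute 205); the braise (must start by minute 285); sauce reduction (must start by minute 349, minus 15-minute gap → minute 334); garnish prep (must start by minute 389). The tightest is minute 205, so stock must start by 205 − 65 = minute 140.
For mise en place: stock (must start by minute 140); sauce base (must start by minute 205, minus 20-minute gap → minute 185); the braise (must start by minute 285); starch cooking (must start by minute 399). The most restrictive is minute 140; with a 65-minute duration, mise en place must start by minute 75.

75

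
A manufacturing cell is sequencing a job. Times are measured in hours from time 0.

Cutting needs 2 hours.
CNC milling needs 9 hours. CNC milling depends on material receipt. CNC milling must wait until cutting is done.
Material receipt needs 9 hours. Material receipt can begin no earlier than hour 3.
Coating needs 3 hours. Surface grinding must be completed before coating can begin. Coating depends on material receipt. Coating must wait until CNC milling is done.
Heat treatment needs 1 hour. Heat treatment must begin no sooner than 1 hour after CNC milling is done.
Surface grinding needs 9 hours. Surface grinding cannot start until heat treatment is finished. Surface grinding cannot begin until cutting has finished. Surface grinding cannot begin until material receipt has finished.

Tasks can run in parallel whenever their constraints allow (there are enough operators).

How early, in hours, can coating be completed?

35

Cutting has no prerequisites, so it starts at hour 0 and finishes at hour 2.
After its own release at hour 3, material receipt can start at hour 3 and finishes at hour 12.
For CNC milling: material receipt (finishes hour 12); cutting (finishes hour 2). Taking the maximum gives a start of hour 12, and it finishes at 12 + 9 = hour 21.
Heat treatment waits on CNC milling (finishes hour 21, plus 1-hour gap → hour 22), so it starts at hour 22 and finishes at 22 + 1 = hour 23.
Surface grinding has to wait for heat treatment (finishes hour 23); cutting (finishes hour 2); material receipt (finishes hour 12). The latest of these is hour 23, so surface grinding runs hour 23 to 23 + 9 = hour 32.
Coating needs all of surface grinding (finishes hour 32); material receipt (finishes hour 12); CNC milling (finishes hour 21). That puts its earliest start at hour 32; it finishes at 32 + 3 = hour 35.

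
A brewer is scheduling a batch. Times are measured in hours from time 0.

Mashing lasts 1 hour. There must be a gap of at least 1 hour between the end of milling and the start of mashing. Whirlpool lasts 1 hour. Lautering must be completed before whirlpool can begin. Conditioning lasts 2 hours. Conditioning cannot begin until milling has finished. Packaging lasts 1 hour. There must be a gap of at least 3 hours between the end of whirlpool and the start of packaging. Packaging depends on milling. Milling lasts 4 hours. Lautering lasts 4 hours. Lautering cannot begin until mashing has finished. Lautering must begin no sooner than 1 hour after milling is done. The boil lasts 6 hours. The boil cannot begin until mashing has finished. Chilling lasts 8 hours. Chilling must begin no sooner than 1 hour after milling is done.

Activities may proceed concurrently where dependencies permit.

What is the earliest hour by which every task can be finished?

15

Milling has no prerequisites, so it starts at hour 0 and finishes at hour 4.
Conditioning waits on milling (finishes hour 4), so it starts at hour 4 and finishes at 4 + 2 = hour 6.
Chilling cannot begin until milling (finishes hour 4, plus 1-hour gap → hour 5). It runs from hour 5 to 5 + 8 = hour 13.
Mashing waits on milling (finishes hour 4, plus 1-hour gap → hour 5), so it starts at hour 5 and finishes at 5 + 1 = hour 6.
The boil waits on mashing (finishes hour 6), so it starts at hour 6 and finishes at 6 + 6 = hour 12.
Lautering needs all of mashing (finishes hour 6); milling (finishes hour 4, plus 1-hour gap → hour 5). That puts its earliest start at hour 6; it finishes at 6 + 4 = hour 10.
Whirlpool waits on lautering (finishes hour 10), so it starts at hour 10 and finishes at 10 + 1 = hour 11.
Packaging needs all of whirlpool (finishes hour 11, plus 3-hour gap → hour 14); milling (finishes hour 4). That puts its earliest start at hour 14; it finishes at 14 + 1 = hour 15.
All tasks are finished once the last one completes. Finish times: Milling at 4, Mashing at 6, Lautering at 10, The boil at 12, Whirlpool at 11, Chilling at 13, Conditioning at 6, Packaging at 15. The latest is hour 15.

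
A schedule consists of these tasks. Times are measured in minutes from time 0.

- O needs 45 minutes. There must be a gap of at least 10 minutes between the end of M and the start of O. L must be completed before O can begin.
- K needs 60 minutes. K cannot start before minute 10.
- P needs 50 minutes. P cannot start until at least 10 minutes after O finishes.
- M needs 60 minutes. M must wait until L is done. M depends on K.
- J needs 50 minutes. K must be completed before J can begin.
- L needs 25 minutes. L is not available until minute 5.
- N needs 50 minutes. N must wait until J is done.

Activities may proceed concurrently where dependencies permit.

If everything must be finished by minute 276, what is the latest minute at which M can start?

Nothing follows P; the deadline of minute 276 is its only limit. It must start by 276 − 50 = minute 226.
Since P (must start by minute 226, minus 10-minute gap → minute 216) depends on it, O must finish by minute 216. Backing off its 45-minute duration gives a latest start of minute 171.
M must finish before O (must start by minute 171, minus 10-minute gap → minute 161). With a 60-minute duration, M must start by 161 − 60 = minute 101.

101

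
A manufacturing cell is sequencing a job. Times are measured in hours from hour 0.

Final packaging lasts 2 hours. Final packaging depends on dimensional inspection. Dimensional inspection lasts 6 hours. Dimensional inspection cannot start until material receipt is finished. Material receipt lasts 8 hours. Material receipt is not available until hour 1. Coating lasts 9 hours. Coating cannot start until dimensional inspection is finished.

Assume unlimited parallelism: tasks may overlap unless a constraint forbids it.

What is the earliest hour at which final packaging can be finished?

Material receipt cannot begin until its own release at hour 1. It runs from hour 1 to 1 + 8 = hour 9.
Dimensional inspection waits on material receipt (finishes hour 9), so it starts at hour 9 and finishes at 9 + 6 = hour 15.
Final packaging cannot begin until dimensional inspection (finishes hour 15). It runs from hour 15 to 15 + 2 = hour 17.

17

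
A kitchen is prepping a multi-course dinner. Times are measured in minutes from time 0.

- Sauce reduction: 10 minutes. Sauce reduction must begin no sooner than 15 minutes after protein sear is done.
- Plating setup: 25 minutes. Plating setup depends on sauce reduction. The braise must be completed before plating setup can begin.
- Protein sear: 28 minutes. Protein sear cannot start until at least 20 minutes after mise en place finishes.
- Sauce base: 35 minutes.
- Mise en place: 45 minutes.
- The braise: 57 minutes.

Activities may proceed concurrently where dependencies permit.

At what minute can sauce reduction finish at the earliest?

Mise en place has no prerequisites, so it starts at minute 0 and finishes at minute 45.
Protein sear waits on mise en place (finishes minute 45, plus 20-minute gap → minute 65), so it starts at minute 65 and finishes at 65 + 28 = minute 93.
After protein sear (finishes minute 93, plus 15-minute gap → minute 108), sauce reduction can start at minute 108 and finishes at minute 118.

118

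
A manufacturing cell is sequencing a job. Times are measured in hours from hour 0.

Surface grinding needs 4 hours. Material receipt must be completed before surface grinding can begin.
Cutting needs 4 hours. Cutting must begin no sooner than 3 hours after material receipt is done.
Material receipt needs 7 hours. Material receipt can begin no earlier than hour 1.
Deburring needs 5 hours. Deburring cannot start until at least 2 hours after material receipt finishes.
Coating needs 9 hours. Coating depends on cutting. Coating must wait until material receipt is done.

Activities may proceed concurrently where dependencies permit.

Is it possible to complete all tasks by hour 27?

Yes

After its own release at hour 1, material receipt can start at hour 1 and finishes at hour 8.
Surface grinding cannot begin until material receipt (finishes hour 8). It runs from hour 8 to 8 + 4 = hour 12.
After material receipt (finishes hour 8, plus 2-hour gap → hour 10), deburring can start at hour 10 and finishes at hour 15.
Cutting waits on material receipt (finishes hour 8, plus 3-hour gap → hour 11), so it starts at hour 11 and finishes at 11 + 4 = hour 15.
For coating: cutting (finishes hour 15); material receipt (finishes hour 8). Taking the maximum gives a start of hour 15, and it finishes at 15 + 9 = hour 24.
Every task is finished by hour 24, which is no later than the deadline of 27, so the schedule is feasible.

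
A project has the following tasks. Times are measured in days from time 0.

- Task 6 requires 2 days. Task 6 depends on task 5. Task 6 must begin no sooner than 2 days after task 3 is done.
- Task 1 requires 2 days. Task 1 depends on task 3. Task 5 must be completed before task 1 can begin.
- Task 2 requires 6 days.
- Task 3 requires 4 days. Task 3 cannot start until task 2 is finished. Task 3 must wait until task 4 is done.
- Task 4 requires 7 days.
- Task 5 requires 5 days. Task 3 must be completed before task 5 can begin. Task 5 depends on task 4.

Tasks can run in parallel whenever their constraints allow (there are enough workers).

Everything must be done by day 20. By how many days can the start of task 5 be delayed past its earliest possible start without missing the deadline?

Task 4 has no prerequisites, so it starts at day 0 and finishes at day 7.
Task 2 can start immediately at day 0; it finishes at day 6.
Task 3 has to wait for task 2 (finishes day 6); task 4 (finishes day 7). The latest of these is day 7, so task 3 runs day 7 to 7 + 4 = day 11.
Task 5 cannot start until task 3 (finishes day 11); task 4 (finishes day 7). The controlling bound is day 11, so task 5 finishes at 11 + 5 = day 16.

Working backward from the deadline:
Task 1 must finish by day 20; it takes 2 days, so it must start by 20 − 2 = day 18.
Task 6 has no dependents, so it just needs to finish by day 20. Starting by 20 − 2 = day 18 achieves that.
Task 5 has several dependents: task 1 (must start by day 18); task 6 (must start by day 18). The earliest of those limits is day 18, so task 5 must start by 18 − 5 = day 13.
So task 5 can start as early as day 11 and as late as day 13, giving 13 − 11 = 2 days of slack.

2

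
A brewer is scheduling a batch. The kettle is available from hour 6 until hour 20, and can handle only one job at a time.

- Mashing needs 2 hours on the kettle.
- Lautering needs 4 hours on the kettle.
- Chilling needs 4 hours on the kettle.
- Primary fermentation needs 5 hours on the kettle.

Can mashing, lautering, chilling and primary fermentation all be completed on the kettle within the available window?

No

The kettle window is 20 − 6 = 14 hours.
Running back to back, the jobs need 2 + 4 + 4 + 5 = 15 hours on the kettle.
Since 15 > 14, they cannot all fit.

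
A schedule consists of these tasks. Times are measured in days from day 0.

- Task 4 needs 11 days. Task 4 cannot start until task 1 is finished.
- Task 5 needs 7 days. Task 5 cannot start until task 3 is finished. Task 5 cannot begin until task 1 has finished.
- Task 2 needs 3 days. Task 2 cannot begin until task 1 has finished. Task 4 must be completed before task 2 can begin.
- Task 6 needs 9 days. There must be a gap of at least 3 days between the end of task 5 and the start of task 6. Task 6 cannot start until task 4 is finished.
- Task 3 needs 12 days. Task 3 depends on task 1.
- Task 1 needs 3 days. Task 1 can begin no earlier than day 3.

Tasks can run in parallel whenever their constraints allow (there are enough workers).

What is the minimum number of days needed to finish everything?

After its own release at day 3, task 1 can start at day 3 and finishes at day 6.
Task 4 cannot begin until task 1 (finishes day 6). It runs from day 6 to 6 + 11 = day 17.
Task 2 needs all of task 1 (finishes day 6); task 4 (finishes day 17). That puts its earliest start at day 17; it finishes at 17 + 3 = day 20.
After task 1 (finishes day 6), task 3 can start at day 6 and finishes at day 18.
Task 5 needs all of task 3 (finishes day 18); task 1 (finishes day 6). That puts its earliest start at day 18; it finishes at 18 + 7 = day 25.
For task 6: task 5 (finishes day 25, plus 3-day gap → day 28); task 4 (finishes day 17). Taking the maximum gives a start of day 28, and it finishes at 28 + 9 = day 37.
All tasks are finished once the last one completes. Finish times: Task 1 at 6, Task 2 at 20, Task 3 at 18, Task 4 at 17, Task 5 at 25, Task 6 at 37. The latest is day 37.

37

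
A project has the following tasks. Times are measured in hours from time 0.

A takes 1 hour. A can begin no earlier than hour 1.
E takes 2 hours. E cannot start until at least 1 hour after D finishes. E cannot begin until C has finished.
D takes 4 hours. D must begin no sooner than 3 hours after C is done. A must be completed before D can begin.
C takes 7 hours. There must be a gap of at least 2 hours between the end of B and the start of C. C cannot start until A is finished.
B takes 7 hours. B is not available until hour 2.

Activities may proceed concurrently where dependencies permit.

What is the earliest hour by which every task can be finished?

28

B cannot begin until its own release at hour 2. It runs from hour 2 to 2 + 7 = hour 9.
A cannot begin until its own release at hour 1. It runs from hour 1 to 1 + 1 = hour 2.
C cannot start until B (finishes hour 9, plus 2-hour gap → hour 11); A (finishes hour 2). The controlling bound is hour 11, so C finishes at 11 + 7 = hour 18.
D has to wait for C (finishes hour 18, plus 3-hour gap → hour 21); A (finishes hour 2). The latest of these is hour 21, so D runs hour 21 to 21 + 4 = hour 25.
E cannot start until D (finishes hour 25, plus 1-hour gap → hour 26); C (finishes hour 18). The controlling bound is hour 26, so E finishes at 26 + 2 = hour 28.
All tasks are finished once the last one completes. Finish times: A at 2, B at 9, C at 18, D at 25, E at 28. The latest is hour 28.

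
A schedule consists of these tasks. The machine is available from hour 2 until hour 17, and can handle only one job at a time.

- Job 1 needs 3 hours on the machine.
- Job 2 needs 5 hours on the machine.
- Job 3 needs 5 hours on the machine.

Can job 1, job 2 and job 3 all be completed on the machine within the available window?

Yes

The machine window is 17 − 2 = 15 hours.
Running back to back, the jobs need 3 + 5 + 5 = 13 hours on the machine.
Since 13 ≤ 15, they fit within the window.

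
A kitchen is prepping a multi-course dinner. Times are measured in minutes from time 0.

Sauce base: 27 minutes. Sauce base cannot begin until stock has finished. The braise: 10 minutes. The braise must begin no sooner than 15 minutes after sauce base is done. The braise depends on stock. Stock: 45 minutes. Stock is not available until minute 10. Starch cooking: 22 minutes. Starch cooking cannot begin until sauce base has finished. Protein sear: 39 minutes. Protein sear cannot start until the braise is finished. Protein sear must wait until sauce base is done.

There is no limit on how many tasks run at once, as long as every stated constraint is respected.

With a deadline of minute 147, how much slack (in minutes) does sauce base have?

Stock waits on its own release at minute 10, so it starts at minute 10 and finishes at 10 + 45 = minute 55.
Sauce base cannot begin until stock (finishes minute 55). It runs from minute 55 to 55 + 27 = minute 82.

Working backward from the deadline:
To finish by minute 147, protein sear (duration 39) must start no later than minute 108.
The braise must finish before protein sear (must start by minute 108). With a 10-minute duration, the braise must start by 108 − 10 = minute 98.
To finish by minute 147, starch cooking (duration 22) must start no later than minute 125.
Sauce base has several dependents: the braise (must start by minute 98, minus 15-minute gap → minute 83); protein sear (must start by minute 108); starch cooking (must start by minute 125). The earliest of those limits is minute 83, so sauce base must start by 83 − 27 = minute 56.
So sauce base can start as early as minute 55 and as late as minute 56, giving 56 − 55 = 1 minute of slack.

1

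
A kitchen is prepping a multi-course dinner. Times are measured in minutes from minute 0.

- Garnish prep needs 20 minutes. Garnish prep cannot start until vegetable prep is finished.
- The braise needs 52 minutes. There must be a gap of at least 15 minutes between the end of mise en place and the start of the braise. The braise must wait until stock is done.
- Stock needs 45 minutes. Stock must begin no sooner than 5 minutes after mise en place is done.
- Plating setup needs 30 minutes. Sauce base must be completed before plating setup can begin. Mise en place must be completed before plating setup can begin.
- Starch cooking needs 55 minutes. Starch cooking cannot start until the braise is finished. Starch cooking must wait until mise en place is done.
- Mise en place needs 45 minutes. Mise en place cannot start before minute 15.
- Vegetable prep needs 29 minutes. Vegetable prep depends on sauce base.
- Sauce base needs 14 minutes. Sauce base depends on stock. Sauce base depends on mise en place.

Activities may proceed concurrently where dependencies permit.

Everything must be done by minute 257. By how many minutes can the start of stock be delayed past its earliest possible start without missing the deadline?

Mise en place waits on its own release at minute 15, so it starts at minute 15 and finishes at 15 + 45 = minute 60.
Stock cannot begin until mise en place (finishes minute 60, plus 5-minute gap → minute 65). It runs from minute 65 to 65 + 45 = minute 110.

Working backward from the deadline:
Nothing follows garnish prep; the deadline of minute 257 is its only limit. It must start by 257 − 20 = minute 237.
Vegetable prep must finish before garnish prep (must start by minute 237). With a 29-minute duration, vegetable prep must start by 237 − 29 = minute 208.
Nothing follows plating setup; the deadline of minute 257 is its only limit. It must start by 257 − 30 = minute 227.
For sauce base: vegetable prep (must start by minute 208); plating setup (must start by minute 227). The most restrictive is minute 208; with a 14-minute duration, sauce base must start by minute 194.
Starch cooking must finish by minute 257; it takes 55 minutes, so it must start by 257 − 55 = minute 202.
The braise feeds into starch cooking (must start by minute 202); so the braise must finish by minute 202 and therefore start by minute 150.
For stock: sauce base (must start by minute 194); the braise (must start by minute 150). The most restrictive is minute 150; with a 45-minute duration, stock must start by minute 105.
So stock can start as early as minute 65 and as late as minute 105, giving 105 − 65 = 40 minutes of slack.

40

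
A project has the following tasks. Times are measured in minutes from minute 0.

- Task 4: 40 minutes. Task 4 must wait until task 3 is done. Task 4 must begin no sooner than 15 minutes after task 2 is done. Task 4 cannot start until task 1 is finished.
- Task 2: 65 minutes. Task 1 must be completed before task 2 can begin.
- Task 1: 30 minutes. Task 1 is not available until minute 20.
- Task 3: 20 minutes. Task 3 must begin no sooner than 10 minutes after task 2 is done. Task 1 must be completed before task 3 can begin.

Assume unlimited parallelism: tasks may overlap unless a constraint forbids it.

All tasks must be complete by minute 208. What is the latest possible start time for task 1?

To finish by minute 208, task 4 (duration 40) must start no later than minute 168.
Since task 4 (must start by minute 168) depends on it, task 3 must finish by minute 168. Backing off its 20-minute duration gives a latest start of minute 148.
Task 2 feeds task 3 (must start by minute 148, minus 10-minute gap → minute 138); task 4 (must start by minute 168, minus 15-minute gap → minute 153). Taking the minimum, task 2 must finish by minute 138 and start by 138 − 65 = minute 73.
For task 1: task 2 (must start by minute 73); task 3 (must start by minute 148); task 4 (must start by minute 168). The most restrictive is minute 73; with a 30-minute duration, task 1 must start by minute 43.

43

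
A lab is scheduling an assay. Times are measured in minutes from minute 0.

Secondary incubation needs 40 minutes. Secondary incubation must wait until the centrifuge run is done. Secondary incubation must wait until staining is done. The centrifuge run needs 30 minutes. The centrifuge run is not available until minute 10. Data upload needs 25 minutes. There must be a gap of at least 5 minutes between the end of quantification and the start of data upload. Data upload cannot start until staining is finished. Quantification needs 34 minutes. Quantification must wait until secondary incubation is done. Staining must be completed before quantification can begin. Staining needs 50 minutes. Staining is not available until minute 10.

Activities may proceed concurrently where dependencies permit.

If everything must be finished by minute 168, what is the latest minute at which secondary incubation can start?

Data upload has no dependents, so it just needs to finish by minute 168. Starting by 168 − 25 = minute 143 achieves that.
Quantification must finish before data upload (must start by minute 143, minus 5-minute gap → minute 138). With a 34-minute duration, quantification must start by 138 − 34 = minute 104.
Secondary incubation has to be done before quantification (must start by minute 104). That means finishing by minute 104, i.e. starting by 104 − 40 = minute 64.

64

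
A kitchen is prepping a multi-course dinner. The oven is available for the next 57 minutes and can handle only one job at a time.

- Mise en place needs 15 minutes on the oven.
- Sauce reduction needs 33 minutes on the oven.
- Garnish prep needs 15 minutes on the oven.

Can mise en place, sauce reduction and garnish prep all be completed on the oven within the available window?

No

Running back to back, the jobs need 15 + 33 + 15 = 63 minutes on the oven.
Since 63 > 57, they cannot all fit.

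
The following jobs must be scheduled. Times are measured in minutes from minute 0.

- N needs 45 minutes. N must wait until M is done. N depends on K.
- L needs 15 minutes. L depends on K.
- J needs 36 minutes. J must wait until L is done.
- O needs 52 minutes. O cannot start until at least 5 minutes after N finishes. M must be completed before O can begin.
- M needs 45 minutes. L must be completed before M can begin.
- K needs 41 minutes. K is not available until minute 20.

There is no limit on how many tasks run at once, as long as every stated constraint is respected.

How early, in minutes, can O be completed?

K waits on its own release at minute 20, so it starts at minute 20 and finishes at 20 + 41 = minute 61.
L waits on K (finishes minute 61), so it starts at minute 61 and finishes at 61 + 15 = minute 76.
M waits on L (finishes minute 76), so it starts at minute 76 and finishes at 76 + 45 = minute 121.
N has to wait for M (finishes minute 121); K (finishes minute 61). The latest of these is minute 121, so N runs minute 121 to 121 + 45 = minute 166.
For O: N (finishes minute 166, plus 5-minute gap → minute 171); M (finishes minute 121). Taking the maximum gives a start of minute 171, and it finishes at 171 + 52 = minute 223.

223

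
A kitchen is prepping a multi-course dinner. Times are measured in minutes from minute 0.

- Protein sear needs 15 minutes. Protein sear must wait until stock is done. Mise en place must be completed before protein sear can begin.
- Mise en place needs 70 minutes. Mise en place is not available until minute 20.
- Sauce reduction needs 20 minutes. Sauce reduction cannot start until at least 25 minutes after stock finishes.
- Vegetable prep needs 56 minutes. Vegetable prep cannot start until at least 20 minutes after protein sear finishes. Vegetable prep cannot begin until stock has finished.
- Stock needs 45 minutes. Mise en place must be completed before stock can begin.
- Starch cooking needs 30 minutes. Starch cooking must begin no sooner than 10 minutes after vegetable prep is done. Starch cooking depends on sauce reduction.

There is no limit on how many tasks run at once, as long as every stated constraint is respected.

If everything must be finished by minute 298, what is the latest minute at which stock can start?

To finish by minute 298, starch cooking (duration 30) must start no later than minute 268.
Vegetable prep has to be done before starch cooking (must start by minute 268, minus 10-minute gap → minute 258). That means finishing by minute 258, i.e. starting by 258 − 56 = minute 202.
Protein sear must finish before vegetable prep (must start by minute 202, minus 20-minute gap → minute 182). With a 15-minute duration, protein sear must start by 182 − 15 = minute 167.
Sauce reduction must finish before starch cooking (must start by minute 268). With a 20-minute duration, sauce reduction must start by 268 − 20 = minute 248.
For stock: protein sear (must start by minute 167); vegetable prep (must start by minute 202); sauce reduction (must start by minute 248, minus 25-minute gap → minute 223). The most restrictive is minute 167; with a 45-minute duration, stock must start by minute 122.

122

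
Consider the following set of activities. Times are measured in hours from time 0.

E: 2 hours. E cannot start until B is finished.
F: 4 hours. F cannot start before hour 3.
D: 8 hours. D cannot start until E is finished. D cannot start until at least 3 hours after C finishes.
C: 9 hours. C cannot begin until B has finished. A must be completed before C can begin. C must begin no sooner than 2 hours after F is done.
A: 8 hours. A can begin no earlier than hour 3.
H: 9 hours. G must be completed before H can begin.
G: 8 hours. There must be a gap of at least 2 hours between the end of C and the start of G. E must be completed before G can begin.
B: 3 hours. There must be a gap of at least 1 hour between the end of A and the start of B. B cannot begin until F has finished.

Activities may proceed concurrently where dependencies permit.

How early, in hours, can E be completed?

After its own release at hour 3, F can start at hour 3 and finishes at hour 7.
A waits on its own release at hour 3, so it starts at hour 3 and finishes at 3 + 8 = hour 11.
B has to wait for A (finishes hour 11, plus 1-hour gap → hour 12); F (finishes hour 7). The latest of these is hour 12, so B runs hour 12 to 12 + 3 = hour 15.
E waits on B (finishes hour 15), so it starts at hour 15 and finishes at 15 + 2 = hour 17.

17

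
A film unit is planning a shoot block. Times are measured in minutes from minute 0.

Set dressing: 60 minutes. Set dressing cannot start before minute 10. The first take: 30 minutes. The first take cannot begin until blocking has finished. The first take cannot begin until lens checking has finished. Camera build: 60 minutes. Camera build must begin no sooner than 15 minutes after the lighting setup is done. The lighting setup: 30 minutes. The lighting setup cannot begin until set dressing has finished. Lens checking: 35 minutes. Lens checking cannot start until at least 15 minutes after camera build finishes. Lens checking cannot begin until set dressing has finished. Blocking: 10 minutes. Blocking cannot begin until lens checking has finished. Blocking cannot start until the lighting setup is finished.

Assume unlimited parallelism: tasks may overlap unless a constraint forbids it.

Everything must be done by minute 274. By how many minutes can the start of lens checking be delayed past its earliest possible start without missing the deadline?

9

Set dressing cannot begin until its own release at minute 10. It runs from minute 10 to 10 + 60 = minute 70.
The lighting setup cannot begin until set dressing (finishes minute 70). It runs from minute 70 to 70 + 30 = minute 100.
Camera build cannot begin until the lighting setup (finishes minute 100, plus 15-minute gap → minute 115). It runs from minute 115 to 115 + 60 = minute 175.
Lens checking needs all of camera build (finishes minute 175, plus 15-minute gap → minute 190); set dressing (finishes minute 70). That puts its earliest start at minute 190; it finishes at 190 + 35 = minute 225.

Working backward from the deadline:
The first take must finish by minute 274; it takes 30 minutes, so it must start by 274 − 30 = minute 244.
Blocking must finish before the first take (must start by minute 244). With a 10-minute duration, blocking must start by 244 − 10 = minute 234.
For lens checking: blocking (must start by minute 234); the first take (must start by minute 244). The most restrictive is minute 234; with a 35-minute duration, lens checking must start by minute 199.
So lens checking can start as early as minute 190 and as late as minute 199, giving 199 − 190 = 9 minutes of slack.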